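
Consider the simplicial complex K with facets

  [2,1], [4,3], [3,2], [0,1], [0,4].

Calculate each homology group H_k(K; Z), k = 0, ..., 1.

Take the total order 0 < 1 < 2 < 3 < 4 on the vertex set. Then K (dimension 1) consists of the simplices:

  0-simplices (5): [0], [1], [2], [3], [4]
  1-simplices (5): [0,1], [0,4], [1,2], [2,3], [3,4]

Hence C_0 ≅ Z^5, C_1 ≅ Z^5.

∂_1: C_1 → C_0 is given by ∂[p,q] = [q] − [p]. For instance
  ∂[1,2] = [2] − [1].
The resulting 5×5 matrix has rank 4, and its Smith normal form has invariant factors (1,1,1,1).

Now H_k = ker ∂_k / im ∂_{k+1}, so:

  H_0: rank C_0 − rank ∂_1 = 5 − 4 = 1, and the invariant factors of ∂_1 are all 1, so H_0 = Z.
  H_1: rank ker ∂_1 − rank ∂_2 = (5 − 4) − 0 = 1, and there is no ∂_2, so H_1 = Z.

As a check, the Euler characteristic is 5 − 5 = 0, which agrees with 1 − 1 = 0.
(K is a triangulation of the circle S^1.)

H_0 = Z,  H_1 = Z.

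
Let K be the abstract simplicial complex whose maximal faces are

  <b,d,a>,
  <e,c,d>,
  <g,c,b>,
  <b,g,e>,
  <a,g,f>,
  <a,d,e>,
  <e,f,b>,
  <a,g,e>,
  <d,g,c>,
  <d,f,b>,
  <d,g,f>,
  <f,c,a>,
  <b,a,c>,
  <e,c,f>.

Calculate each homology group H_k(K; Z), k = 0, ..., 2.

H_0 = Z,  H_1 = Z^2,  H_2 = Z.

Fix the vertex order a < b < c < d < e < f < g and write every simplex with vertices in increasing order. Then dim K = 2 and the simplices of K are:

  0-simplices (7): a, b, c, d, e, f, g
  1-simplices (21): ab, ac, ad, ae, af, ag, bc, bd, be, bf, bg, cd, ce, cf, cg, de, df, dg, ef, eg, fg
  2-simplices (14): abc, abd, acf, ade, aeg, afg, bcg, bdf, bef, beg, cde, cdg, cef, dfg

Hence C_0 ≅ Z^7, C_1 ≅ Z^21, C_2 ≅ Z^14.

Boundary ∂_1: C_1 → C_0 sends each edge [p,q] (with p < q) to q − p. For instance
  ∂ce = e − c.
This gives a 7×21 integer matrix of rank 6; reducing to Smith normal form yields diagonal entries (1,1,1,1,1,1).

∂_2: C_2 → C_1 acts by ∂[p,q,r] = [q,r] − [p,r] + [p,q]. For instance
  ∂aeg = eg − ag + ae,
  ∂acf = cf − af + ac.
The resulting 21×14 matrix has rank 13, and its Smith normal form has invariant factors (1,1,1,1,1,1,1,1,1,1,1,1,1).

Now H_k = ker ∂_k / im ∂_{k+1}, so:

  H_0: rank C_0 − rank ∂_1 = 7 − 6 = 1, and the invariant factors of ∂_1 are all 1, so H_0 = Z.
  H_1: rank ker ∂_1 − rank ∂_2 = (21 − 6) − 13 = 2, and the invariant factors of ∂_2 are all 1, so H_1 = Z^2.
  H_2: rank ker ∂_2 − rank ∂_3 = (14 − 13) − 0 = 1, and there is no ∂_3, so H_2 = Z.

(K is a triangulation of the torus T^2.)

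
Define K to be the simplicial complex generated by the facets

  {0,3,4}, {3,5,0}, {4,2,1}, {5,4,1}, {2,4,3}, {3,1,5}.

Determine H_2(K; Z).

H_2 ≅ 0.

K has 6 vertices, 12 edges, 6 triangles.
rank ∂_2 = 6, rank ∂_3 = 0 ⇒ b_2 = 6 − 6 − 0 = 0. So H_2 = 0.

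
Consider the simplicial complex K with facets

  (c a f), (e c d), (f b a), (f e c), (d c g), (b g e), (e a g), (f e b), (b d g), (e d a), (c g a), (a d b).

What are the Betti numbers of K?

b_0 = 1, b_1 = 0, b_2 = 0.

We work with the vertex ordering a < b < c < d < e < f < g. The simplices of K, each written with vertices in increasing order, are:

  0-simplices (7): a, b, c, d, e, f, g
  1-simplices (18): ab, ac, ad, ae, af, ag, bd, be, bf, bg, cd, ce, cf, cg, de, dg, ef, eg
  2-simplices (12): abd, abf, acf, acg, ade, aeg, bdg, bef, beg, cde, cdg, cef

so the chain groups are C_0 ≅ Z^7, C_1 ≅ Z^18, C_2 ≅ Z^12.

∂_1: C_1 → C_0 maps an edge to its endpoints' difference, ∂[p,q] = q − p. For instance
  ∂ac = c − a.
The 7×18 boundary matrix has rank 6 and Smith normal form diag(1,1,1,1,1,1).

Boundary ∂_2: C_2 → C_1 sends each 2-simplex [p,q,r] to [q,r] − [p,r] + [p,q]. For instance
  ∂aeg = eg − ag + ae,
  ∂abd = bd − ad + ab.
As a 18×12 matrix over Z this has rank 12, with invariant factors (1,1,1,1,1,1,1,1,1,1,1,2).

Reading off H_k = ker ∂_k / im ∂_{k+1}:

  H_0: rank C_0 − rank ∂_1 = 7 − 6 = 1, and the invariant factors of ∂_1 are all 1, so H_0 = Z.
  H_1: rank ker ∂_1 − rank ∂_2 = (18 − 6) − 12 = 0, and ∂_2 has invariant factor 2 > 1, so H_1 = Z_2.
  H_2: rank ker ∂_2 − rank ∂_3 = (12 − 12) − 0 = 0, and there is no ∂_3, so H_2 = 0.

As a check, the Euler characteristic is 7 − 18 + 12 = 1, which agrees with 1 − 0 + 0 = 1.

Hence the Betti numbers are b_0 = 1, b_1 = 0, b_2 = 0.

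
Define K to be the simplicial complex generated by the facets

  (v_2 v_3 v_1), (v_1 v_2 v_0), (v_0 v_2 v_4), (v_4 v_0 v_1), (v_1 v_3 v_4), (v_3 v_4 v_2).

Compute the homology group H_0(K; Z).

We work with the vertex ordering v_0 < v_1 < v_2 < v_3 < v_4. The simplices of K, each written with vertices in increasing order, are:

  0-simplices (5): [v_0], [v_1], [v_2], [v_3], [v_4]
  1-simplices (9): [v_0,v_1], [v_0,v_2], [v_0,v_4], [v_1,v_2], [v_1,v_3], [v_1,v_4], [v_2,v_3], [v_2,v_4], [v_3,v_4]
  2-simplices (6): [v_0,v_1,v_2], [v_0,v_1,v_4], [v_0,v_2,v_4], [v_1,v_2,v_3], [v_1,v_3,v_4], [v_2,v_3,v_4]

so the chain groups are C_0 ≅ Z^5, C_1 ≅ Z^9, C_2 ≅ Z^6.

Boundary ∂_1: C_1 → C_0 maps an edge to its endpoints' difference, ∂[p,q] = q − p.
The 5×9 boundary matrix has rank 4 and Smith normal form diag(1,1,1,1).

The boundary map ∂_2: C_2 → C_1 sends each 2-simplex [p,q,r] to [q,r] − [p,r] + [p,q]. For instance
  ∂[v_1,v_2,v_3] = [v_2,v_3] − [v_1,v_3] + [v_1,v_2],
  ∂[v_0,v_2,v_4] = [v_2,v_4] − [v_0,v_4] + [v_0,v_2].
The resulting 9×6 matrix has rank 5, and its Smith normal form has invariant factors (1,1,1,1,1).

From H_k ≅ ker(∂_k) / im(∂_{k+1}) we obtain:

  H_0: rank C_0 − rank ∂_1 = 5 − 4 = 1, and the invariant factors of ∂_1 are all 1, so H_0 ≅ Z.

H_0 = Z.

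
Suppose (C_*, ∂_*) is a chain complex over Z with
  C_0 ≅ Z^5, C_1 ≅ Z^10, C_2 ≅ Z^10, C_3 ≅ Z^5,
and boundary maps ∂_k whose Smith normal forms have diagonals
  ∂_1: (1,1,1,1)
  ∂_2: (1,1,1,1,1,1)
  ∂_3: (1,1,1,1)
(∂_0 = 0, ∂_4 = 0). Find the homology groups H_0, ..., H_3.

H_0: b_0 = 5 − 0 − 4 = 1; torsion from ∂_1 factors > 1: none. So H_0 = Z.
H_1: b_1 = 10 − 4 − 6 = 0; torsion from ∂_2 factors > 1: none. So H_1 = 0.
H_2: b_2 = 10 − 6 − 4 = 0; torsion from ∂_3 factors > 1: none. So H_2 = 0.
H_3: b_3 = 5 − 4 − 0 = 1; torsion from ∂_4 factors > 1: none. So H_3 = Z.

H_0 = Z,  H_1 = 0,  H_2 = 0,  H_3 = Z.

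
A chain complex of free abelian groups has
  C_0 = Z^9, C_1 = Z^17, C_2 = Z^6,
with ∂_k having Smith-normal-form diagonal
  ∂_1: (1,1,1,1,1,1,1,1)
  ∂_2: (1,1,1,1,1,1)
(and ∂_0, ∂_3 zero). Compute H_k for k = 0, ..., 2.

H_0 = Z,  H_1 = Z^3,  H_2 = 0.

H_0: b_0 = 9 − 0 − 8 = 1; torsion from ∂_1 factors > 1: none. So H_0 = Z.
H_1: b_1 = 17 − 8 − 6 = 3; torsion from ∂_2 factors > 1: none. So H_1 = Z^3.
H_2: b_2 = 6 − 6 − 0 = 0; torsion from ∂_3 factors > 1: none. So H_2 = 0.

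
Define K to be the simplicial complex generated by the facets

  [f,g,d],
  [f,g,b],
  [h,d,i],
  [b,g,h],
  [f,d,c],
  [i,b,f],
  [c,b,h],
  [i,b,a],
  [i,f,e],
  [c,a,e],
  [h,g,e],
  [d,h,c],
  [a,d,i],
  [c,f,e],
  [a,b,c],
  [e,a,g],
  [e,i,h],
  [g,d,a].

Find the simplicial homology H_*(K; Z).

Take the total order a < b < c < d < e < f < g < h < i on the vertex set. Then K (dimension 2) consists of the simplices:

  0-simplices (9): a, b, c, d, e, f, g, h, i
  1-simplices (27): ab, ac, ad, ae, ag, ai, bc, bf, bg, bh, bi, cd, ce, cf, ch, df, dg, dh, di, ef, eg, eh, ei, fg, fi, gh, hi
  2-simplices (18): abc, abi, ace, adg, adi, aeg, bch, bfg, bfi, bgh, cdf, cdh, cef, dfg, dhi, efi, egh, ehi

so the chain groups are C_0 ≅ Z^9, C_1 ≅ Z^27, C_2 ≅ Z^18.

The boundary map ∂_1: C_1 → C_0 sends each edge [p,q] (with p < q) to q − p. For instance
  ∂hi = i − h.
This gives a 9×27 integer matrix of rank 8; reducing to Smith normal form yields diagonal entries (1,1,1,1,1,1,1,1).

∂_2: C_2 → C_1 acts by ∂[p,q,r] = [q,r] − [p,r] + [p,q]. For instance
  ∂efi = fi − ei + ef,
  ∂adi = di − ai + ad.
The 27×18 boundary matrix has rank 17 and Smith normal form diag(1,1,1,1,1,1,1,1,1,1,1,1,1,1,1,1,1).

Computing H_k = (kernel of ∂_k) / (image of ∂_{k+1}):

  H_0: rank C_0 − rank ∂_1 = 9 − 8 = 1, and the invariant factors of ∂_1 are all 1, so H_0 = Z.
  H_1: rank ker ∂_1 − rank ∂_2 = (27 − 8) − 17 = 2, and the invariant factors of ∂_2 are all 1, so H_1 = Z^2.
  H_2: rank ker ∂_2 − rank ∂_3 = (18 − 17) − 0 = 1, and there is no ∂_3, so H_2 = Z.

(K is a triangulation of the torus T^2.)

H_0 ≅ Z,  H_1 ≅ Z^2,  H_2 ≅ Z.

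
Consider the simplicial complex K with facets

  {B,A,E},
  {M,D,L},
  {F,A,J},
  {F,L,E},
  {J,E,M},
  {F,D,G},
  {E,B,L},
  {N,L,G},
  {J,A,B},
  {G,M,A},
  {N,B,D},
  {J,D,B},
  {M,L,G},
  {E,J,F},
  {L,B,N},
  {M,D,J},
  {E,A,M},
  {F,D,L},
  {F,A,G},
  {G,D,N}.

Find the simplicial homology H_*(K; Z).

H_0 = Z,  H_1 = Z ⊕ Z/2,  H_2 = 0.

Take the total order A < B < D < E < F < G < J < L < M < N on the vertex set. Then K (dimension 2) consists of the simplices:

  0-simplices (10): A, B, D, E, F, G, J, L, M, N
  1-simplices (30): AB, AE, AF, AG, AJ, AM, BD, BE, BJ, BL, BN, DF, DG, DJ, DL, DM, DN, EF, EJ, EL, EM, FG, FJ, FL, GL, GM, GN, JM, LM, LN
  2-simplices (20): ABE, ABJ, AEM, AFG, AFJ, AGM, BDJ, BDN, BEL, BLN, DFG, DFL, DGN, DJM, DLM, EFJ, EFL, EJM, GLM, GLN

so the chain groups are C_0 ≅ Z^10, C_1 ≅ Z^30, C_2 ≅ Z^20.

Boundary ∂_1: C_1 → C_0 is given by ∂[p,q] = [q] − [p]. For instance
  ∂AE = E − A.
As a 10×30 matrix over Z this has rank 9, with invariant factors (1,1,1,1,1,1,1,1,1).

∂_2: C_2 → C_1 maps a triangle to the signed sum of its edges. For instance
  ∂DFL = FL − DL + DF,
  ∂ABJ = BJ − AJ + AB.
The resulting 30×20 matrix has rank 20, and its Smith normal form has invariant factors (1,1,1,1,1,1,1,1,1,1,1,1,1,1,1,1,1,1,1,2).

Reading off H_k = ker ∂_k / im ∂_{k+1}:

  H_0: rank C_0 − rank ∂_1 = 10 − 9 = 1, and the invariant factors of ∂_1 are all 1, so H_0 = Z.
  H_1: rank ker ∂_1 − rank ∂_2 = (30 − 9) − 20 = 1, and ∂_2 has invariant factor 2 > 1, so H_1 = Z ⊕ Z/2.
  H_2: rank ker ∂_2 − rank ∂_3 = (20 − 20) − 0 = 0, and there is no ∂_3, so H_2 = 0.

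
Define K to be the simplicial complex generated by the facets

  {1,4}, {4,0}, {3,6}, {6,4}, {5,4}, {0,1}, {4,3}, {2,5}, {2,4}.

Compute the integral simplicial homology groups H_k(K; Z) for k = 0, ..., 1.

We work with the vertex ordering 0 < 1 < 2 < 3 < 4 < 5 < 6. The simplices of K, each written with vertices in increasing order, are:

  0-simplices (7): [0], [1], [2], [3], [4], [5], [6]
  1-simplices (9): [0,1], [0,4], [1,4], [2,4], [2,5], [3,4], [3,6], [4,5], [4,6]

so the chain groups are C_0 ≅ Z^7, C_1 ≅ Z^9.

The boundary map ∂_1: C_1 → C_0 sends each edge [p,q] (with p < q) to q − p. For instance
  ∂[1,4] = [4] − [1].
The resulting 7×9 matrix has rank 6, and its Smith normal form has invariant factors (1,1,1,1,1,1).

Now H_k = ker ∂_k / im ∂_{k+1}, so:

  H_0: rank C_0 − rank ∂_1 = 7 − 6 = 1, and the invariant factors of ∂_1 are all 1, so H_0 ≅ Z.
  H_1: rank ker ∂_1 − rank ∂_2 = (9 − 6) − 0 = 3, and there is no ∂_2, so H_1 ≅ Z^3.

(K is a triangulation of a wedge of 3 circles.)

H_0 ≅ Z,  H_1 ≅ Z^3.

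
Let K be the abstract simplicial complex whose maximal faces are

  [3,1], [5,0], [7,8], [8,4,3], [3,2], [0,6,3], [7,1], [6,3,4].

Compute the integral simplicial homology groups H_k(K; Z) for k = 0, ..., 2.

We work with the vertex ordering 0 < 1 < 2 < 3 < 4 < 5 < 6 < 7 < 8. The simplices of K, each written with vertices in increasing order, are:

  0-simplices (9): [0], [1], [2], [3], [4], [5], [6], [7], [8]
  1-simplices (12): [0,3], [0,5], [0,6], [1,3], [1,7], [2,3], [3,4], [3,6], [3,8], [4,6], [4,8], [7,8]
  2-simplices (3): [0,3,6], [3,4,6], [3,4,8]

so the chain groups are C_0 ≅ Z^9, C_1 ≅ Z^12, C_2 ≅ Z^3.

The boundary map ∂_1: C_1 → C_0 sends each edge [p,q] (with p < q) to q − p. For instance
  ∂[7,8] = [8] − [7].
As a 9×12 matrix over Z this has rank 8, with invariant factors (1,1,1,1,1,1,1,1).

Boundary ∂_2: C_2 → C_1 acts by ∂[p,q,r] = [q,r] − [p,r] + [p,q]. For instance
  ∂[0,3,6] = [3,6] − [0,6] + [0,3],
  ∂[3,4,8] = [4,8] − [3,8] + [3,4].
As a 12×3 matrix over Z this has rank 3, with invariant factors (1,1,1).

From H_k ≅ ker(∂_k) / im(∂_{k+1}) we obtain:

  H_0: rank C_0 − rank ∂_1 = 9 − 8 = 1, and the invariant factors of ∂_1 are all 1, so H_0 = Z.
  H_1: rank ker ∂_1 − rank ∂_2 = (12 − 8) − 3 = 1, and the invariant factors of ∂_2 are all 1, so H_1 = Z.
  H_2: rank ker ∂_2 − rank ∂_3 = (3 − 3) − 0 = 0, and there is no ∂_3, so H_2 = 0.

H_0 = Z,  H_1 = Z,  H_2 = 0.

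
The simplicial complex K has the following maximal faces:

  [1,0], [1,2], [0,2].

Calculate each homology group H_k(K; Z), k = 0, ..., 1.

Take the total order 0 < 1 < 2 on the vertex set. Then K (dimension 1) consists of the simplices:

  0-simplices (3): [0], [1], [2]
  1-simplices (3): [0,1], [0,2], [1,2]

Hence C_0 ≅ Z^3, C_1 ≅ Z^3.

∂_1: C_1 → C_0 sends each edge [p,q] (with p < q) to q − p.
As a 3×3 matrix over Z this has rank 2, with invariant factors (1,1).

Reading off H_k = ker ∂_k / im ∂_{k+1}:

  H_0: rank C_0 − rank ∂_1 = 3 − 2 = 1, and the invariant factors of ∂_1 are all 1, so H_0 ≅ Z.
  H_1: rank ker ∂_1 − rank ∂_2 = (3 − 2) − 0 = 1, and there is no ∂_2, so H_1 ≅ Z.

(K is a triangulation of the circle S^1.)

H_0 = Z,  H_1 = Z.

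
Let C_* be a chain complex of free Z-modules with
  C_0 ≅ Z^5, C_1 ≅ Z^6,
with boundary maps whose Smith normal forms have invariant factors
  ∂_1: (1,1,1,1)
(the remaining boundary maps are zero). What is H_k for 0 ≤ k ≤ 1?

H_0: b_0 = 5 − 0 − 4 = 1; torsion from ∂_1 factors > 1: none. So H_0 ≅ Z.
H_1: b_1 = 6 − 4 − 0 = 2; torsion from ∂_2 factors > 1: none. So H_1 ≅ Z^2.

H_0 ≅ Z,  H_1 ≅ Z^2.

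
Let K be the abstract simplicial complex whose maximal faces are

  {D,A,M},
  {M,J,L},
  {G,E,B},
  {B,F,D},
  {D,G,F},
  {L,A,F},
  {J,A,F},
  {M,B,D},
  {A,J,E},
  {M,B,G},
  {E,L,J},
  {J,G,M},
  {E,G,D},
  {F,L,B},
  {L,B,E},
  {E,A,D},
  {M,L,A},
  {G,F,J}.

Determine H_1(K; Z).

Order the vertices as A < B < D < E < F < G < J < L < M. Listing each simplex with vertices in this order, K has dimension 2 with simplices:

  0-simplices (9): A, B, D, E, F, G, J, L, M
  1-simplices (27): AD, AE, AF, AJ, AL, AM, BD, BE, BF, BG, BL, BM, DE, DF, DG, DM, EG, EJ, EL, FG, FJ, FL, GJ, GM, JL, JM, LM
  2-simplices (18): ADE, ADM, AEJ, AFJ, AFL, ALM, BDF, BDM, BEG, BEL, BFL, BGM, DEG, DFG, EJL, FGJ, GJM, JLM

giving chain groups C_0 ≅ Z^9, C_1 ≅ Z^27, C_2 ≅ Z^18.

∂_1: C_1 → C_0 maps an edge to its endpoints' difference, ∂[p,q] = q − p. For instance
  ∂BD = D − B.
This gives a 9×27 integer matrix of rank 8; reducing to Smith normal form yields diagonal entries (1,1,1,1,1,1,1,1).

∂_2: C_2 → C_1 acts by ∂[p,q,r] = [q,r] − [p,r] + [p,q]. For instance
  ∂BEG = EG − BG + BE,
  ∂BEL = EL − BL + BE.
The 27×18 boundary matrix has rank 18 and Smith normal form diag(1,1,1,1,1,1,1,1,1,1,1,1,1,1,1,1,1,2).

Reading off H_k = ker ∂_k / im ∂_{k+1}:

  H_1: rank ker ∂_1 − rank ∂_2 = (27 − 8) − 18 = 1, and ∂_2 has invariant factor 2 > 1, so H_1 = Z ⊕ Z/2.

H_1 = Z ⊕ Z/2.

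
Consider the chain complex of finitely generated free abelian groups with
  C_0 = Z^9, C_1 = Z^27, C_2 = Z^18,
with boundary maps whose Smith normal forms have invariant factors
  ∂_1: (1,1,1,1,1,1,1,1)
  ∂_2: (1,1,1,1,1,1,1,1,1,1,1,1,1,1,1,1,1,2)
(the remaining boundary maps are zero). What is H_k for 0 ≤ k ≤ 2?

H_0 ≅ Z,  H_1 ≅ Z ⊕ Z/2Z,  H_2 = 0.

H_0: b_0 = 9 − 0 − 8 = 1; torsion from ∂_1 factors > 1: none. So H_0 ≅ Z.
H_1: b_1 = 27 − 8 − 18 = 1; torsion from ∂_2 factors > 1: [2]. So H_1 ≅ Z ⊕ Z/2Z.
H_2: b_2 = 18 − 18 − 0 = 0; torsion from ∂_3 factors > 1: none. So H_2 ≅ 0.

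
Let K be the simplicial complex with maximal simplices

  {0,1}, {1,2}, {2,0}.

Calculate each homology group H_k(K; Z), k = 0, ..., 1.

Take the total order 0 < 1 < 2 on the vertex set. Then K (dimension 1) consists of the simplices:

  0-simplices (3): [0], [1], [2]
  1-simplices (3): [0,1], [0,2], [1,2]

Hence C_0 ≅ Z^3, C_1 ≅ Z^3.

Boundary ∂_1: C_1 → C_0 sends each edge [p,q] (with p < q) to q − p. For instance
  ∂[0,1] = [1] − [0].
This gives a 3×3 integer matrix of rank 2; reducing to Smith normal form yields diagonal entries (1,1).

Now H_k = ker ∂_k / im ∂_{k+1}, so:

  H_0: rank C_0 − rank ∂_1 = 3 − 2 = 1, and the invariant factors of ∂_1 are all 1, so H_0 ≅ Z.
  H_1: rank ker ∂_1 − rank ∂_2 = (3 − 2) − 0 = 1, and there is no ∂_2, so H_1 ≅ Z.

As a check, the Euler characteristic is 3 − 3 = 0, which agrees with 1 − 1 = 0.
(K is a triangulation of the circle S^1.)

H_0 = Z,  H_1 = Z.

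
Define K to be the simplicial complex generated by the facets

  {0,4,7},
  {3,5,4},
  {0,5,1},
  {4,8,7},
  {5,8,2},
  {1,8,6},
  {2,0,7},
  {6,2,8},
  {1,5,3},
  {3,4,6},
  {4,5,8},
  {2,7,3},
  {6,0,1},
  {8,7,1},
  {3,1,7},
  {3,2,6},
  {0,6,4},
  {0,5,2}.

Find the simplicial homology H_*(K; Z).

Order the vertices as 0 < 1 < 2 < 3 < 4 < 5 < 6 < 7 < 8. Listing each simplex with vertices in this order, K has dimension 2 with simplices:

  0-simplices (9): [0], [1], [2], [3], [4], [5], [6], [7], [8]
  1-simplices (27): (27 of them)
  2-simplices (18): [0,1,5], [0,1,6], [0,2,5], [0,2,7], [0,4,6], [0,4,7], [1,3,5], [1,3,7], [1,6,8], [1,7,8], [2,3,6], [2,3,7], [2,5,8], [2,6,8], [3,4,5], [3,4,6], [4,5,8], [4,7,8]

Hence C_0 ≅ Z^9, C_1 ≅ Z^27, C_2 ≅ Z^18.

∂_1: C_1 → C_0 maps an edge to its endpoints' difference, ∂[p,q] = q − p.
As a 9×27 matrix over Z this has rank 8, with invariant factors (1,1,1,1,1,1,1,1).

Boundary ∂_2: C_2 → C_1 maps a triangle to the signed sum of its edges. For instance
  ∂[2,5,8] = [5,8] − [2,8] + [2,5],
  ∂[1,7,8] = [7,8] − [1,8] + [1,7].
This gives a 27×18 integer matrix of rank 17; reducing to Smith normal form yields diagonal entries (1,1,1,1,1,1,1,1,1,1,1,1,1,1,1,1,1).

From H_k ≅ ker(∂_k) / im(∂_{k+1}) we obtain:

  H_0: rank C_0 − rank ∂_1 = 9 − 8 = 1, and the invariant factors of ∂_1 are all 1, so H_0 ≅ Z.
  H_1: rank ker ∂_1 − rank ∂_2 = (27 − 8) − 17 = 2, and the invariant factors of ∂_2 are all 1, so H_1 ≅ Z^2.
  H_2: rank ker ∂_2 − rank ∂_3 = (18 − 17) − 0 = 1, and there is no ∂_3, so H_2 ≅ Z.

As a check, the Euler characteristic is 9 − 27 + 18 = 0, which agrees with 1 − 2 + 1 = 0.

H_0 ≅ Z,  H_1 ≅ Z^2,  H_2 ≅ Z.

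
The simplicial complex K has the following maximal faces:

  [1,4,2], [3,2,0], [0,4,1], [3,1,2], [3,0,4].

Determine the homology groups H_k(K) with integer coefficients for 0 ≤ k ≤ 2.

H_0 = Z,  H_1 = Z,  H_2 = 0.

We work with the vertex ordering 0 < 1 < 2 < 3 < 4. The simplices of K, each written with vertices in increasing order, are:

  0-simplices (5): [0], [1], [2], [3], [4]
  1-simplices (10): [0,1], [0,2], [0,3], [0,4], [1,2], [1,3], [1,4], [2,3], [2,4], [3,4]
  2-simplices (5): [0,1,4], [0,2,3], [0,3,4], [1,2,3], [1,2,4]

Hence C_0 ≅ Z^5, C_1 ≅ Z^10, C_2 ≅ Z^5.

Boundary ∂_1: C_1 → C_0 maps an edge to its endpoints' difference, ∂[p,q] = q − p. For instance
  ∂[2,4] = [4] − [2].
The resulting 5×10 matrix has rank 4, and its Smith normal form has invariant factors (1,1,1,1).

∂_2: C_2 → C_1 sends each 2-simplex [p,q,r] to [q,r] − [p,r] + [p,q]. For instance
  ∂[0,1,4] = [1,4] − [0,4] + [0,1],
  ∂[1,2,4] = [2,4] − [1,4] + [1,2].
The 10×5 boundary matrix has rank 5 and Smith normal form diag(1,1,1,1,1).

From H_k ≅ ker(∂_k) / im(∂_{k+1}) we obtain:

  H_0: rank C_0 − rank ∂_1 = 5 − 4 = 1, and the invariant factors of ∂_1 are all 1, so H_0 = Z.
  H_1: rank ker ∂_1 − rank ∂_2 = (10 − 4) − 5 = 1, and the invariant factors of ∂_2 are all 1, so H_1 = Z.
  H_2: rank ker ∂_2 − rank ∂_3 = (5 − 5) − 0 = 0, and there is no ∂_3, so H_2 = 0.

As a check, the Euler characteristic is 5 − 10 + 5 = 0, which agrees with 1 − 1 + 0 = 0.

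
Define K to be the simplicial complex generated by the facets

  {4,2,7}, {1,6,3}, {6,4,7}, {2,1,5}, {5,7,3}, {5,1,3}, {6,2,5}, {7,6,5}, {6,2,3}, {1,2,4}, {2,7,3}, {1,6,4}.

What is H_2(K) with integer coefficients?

K has 7 vertices, 18 edges, 12 triangles.
rank ∂_2 = 12, rank ∂_3 = 0 ⇒ b_2 = 12 − 12 − 0 = 0. So H_2 = 0.

H_2 ≅ 0.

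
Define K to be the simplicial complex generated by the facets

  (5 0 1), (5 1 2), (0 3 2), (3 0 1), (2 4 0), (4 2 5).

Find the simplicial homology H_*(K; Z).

We work with the vertex ordering 0 < 1 < 2 < 3 < 4 < 5. The simplices of K, each written with vertices in increasing order, are:

  0-simplices (6): [0], [1], [2], [3], [4], [5]
  1-simplices (12): [0,1], [0,2], [0,3], [0,4], [0,5], [1,2], [1,3], [1,5], [2,3], [2,4], [2,5], [4,5]
  2-simplices (6): [0,1,3], [0,1,5], [0,2,3], [0,2,4], [1,2,5], [2,4,5]

so the chain groups are C_0 ≅ Z^6, C_1 ≅ Z^12, C_2 ≅ Z^6.

∂_1: C_1 → C_0 is given by ∂[p,q] = [q] − [p]. For instance
  ∂[2,3] = [3] − [2].
As a 6×12 matrix over Z this has rank 5, with invariant factors (1,1,1,1,1).

∂_2: C_2 → C_1 acts by ∂[p,q,r] = [q,r] − [p,r] + [p,q]. For instance
  ∂[0,1,3] = [1,3] − [0,3] + [0,1],
  ∂[0,2,4] = [2,4] − [0,4] + [0,2].
As a 12×6 matrix over Z this has rank 6, with invariant factors (1,1,1,1,1,1).

Reading off H_k = ker ∂_k / im ∂_{k+1}:

  H_0: rank C_0 − rank ∂_1 = 6 − 5 = 1, and the invariant factors of ∂_1 are all 1, so H_0 ≅ Z.
  H_1: rank ker ∂_1 − rank ∂_2 = (12 − 5) − 6 = 1, and the invariant factors of ∂_2 are all 1, so H_1 ≅ Z.
  H_2: rank ker ∂_2 − rank ∂_3 = (6 − 6) − 0 = 0, and there is no ∂_3, so H_2 ≅ 0.

As a check, the Euler characteristic is 6 − 12 + 6 = 0, which agrees with 1 − 1 + 0 = 0.
(K is a triangulation of the cylinder S^1 x I.)

H_0 ≅ Z,  H_1 ≅ Z,  H_2 = 0.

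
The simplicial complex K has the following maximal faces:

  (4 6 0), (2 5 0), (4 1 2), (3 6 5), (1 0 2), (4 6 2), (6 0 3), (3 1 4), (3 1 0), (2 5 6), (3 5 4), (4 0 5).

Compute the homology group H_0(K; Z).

Fix the vertex order 0 < 1 < 2 < 3 < 4 < 5 < 6 and write every simplex with vertices in increasing order. Then dim K = 2 and the simplices of K are:

  0-simplices (7): [0], [1], [2], [3], [4], [5], [6]
  1-simplices (18): [0,1], [0,2], [0,3], [0,4], [0,5], [0,6], [1,2], [1,3], [1,4], [2,4], [2,5], [2,6], [3,4], [3,5], [3,6], [4,5], [4,6], [5,6]
  2-simplices (12): [0,1,2], [0,1,3], [0,2,5], [0,3,6], [0,4,5], [0,4,6], [1,2,4], [1,3,4], [2,4,6], [2,5,6], [3,4,5], [3,5,6]

giving chain groups C_0 ≅ Z^7, C_1 ≅ Z^18, C_2 ≅ Z^12.

Boundary ∂_1: C_1 → C_0 is given by ∂[p,q] = [q] − [p]. For instance
  ∂[1,2] = [2] − [1].
The 7×18 boundary matrix has rank 6 and Smith normal form diag(1,1,1,1,1,1).

Boundary ∂_2: C_2 → C_1 acts by ∂[p,q,r] = [q,r] − [p,r] + [p,q]. For instance
  ∂[2,4,6] = [4,6] − [2,6] + [2,4],
  ∂[3,4,5] = [4,5] − [3,5] + [3,4].
As a 18×12 matrix over Z this has rank 12, with invariant factors (1,1,1,1,1,1,1,1,1,1,1,2).

Computing H_k = (kernel of ∂_k) / (image of ∂_{k+1}):

  H_0: rank C_0 − rank ∂_1 = 7 − 6 = 1, and the invariant factors of ∂_1 are all 1, so H_0 = Z.

H_0 ≅ Z.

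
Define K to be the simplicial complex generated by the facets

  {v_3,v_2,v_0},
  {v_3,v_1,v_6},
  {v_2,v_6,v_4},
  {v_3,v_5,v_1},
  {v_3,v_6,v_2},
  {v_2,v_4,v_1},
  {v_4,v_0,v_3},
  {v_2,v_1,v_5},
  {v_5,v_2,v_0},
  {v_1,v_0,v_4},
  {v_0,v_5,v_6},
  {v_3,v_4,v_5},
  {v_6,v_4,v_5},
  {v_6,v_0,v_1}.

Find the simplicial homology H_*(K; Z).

H_0 = Z,  H_1 = Z^2,  H_2 = Z.

Fix the vertex order v_0 < v_1 < v_2 < v_3 < v_4 < v_5 < v_6 and write every simplex with vertices in increasing order. Then dim K = 2 and the simplices of K are:

  0-simplices (7): [v_0], [v_1], [v_2], [v_3], [v_4], [v_5], [v_6]
  1-simplices (21): (21 of them)
  2-simplices (14): (14 of them)

so the chain groups are C_0 ≅ Z^7, C_1 ≅ Z^21, C_2 ≅ Z^14.

The boundary map ∂_1: C_1 → C_0 sends each edge [p,q] (with p < q) to q − p.
The 7×21 boundary matrix has rank 6 and Smith normal form diag(1,1,1,1,1,1).

∂_2: C_2 → C_1 sends each 2-simplex [p,q,r] to [q,r] − [p,r] + [p,q]. For instance
  ∂[v_1,v_3,v_5] = [v_3,v_5] − [v_1,v_5] + [v_1,v_3],
  ∂[v_0,v_3,v_4] = [v_3,v_4] − [v_0,v_4] + [v_0,v_3].
This gives a 21×14 integer matrix of rank 13; reducing to Smith normal form yields diagonal entries (1,1,1,1,1,1,1,1,1,1,1,1,1).

Reading off H_k = ker ∂_k / im ∂_{k+1}:

  H_0: rank C_0 − rank ∂_1 = 7 − 6 = 1, and the invariant factors of ∂_1 are all 1, so H_0 = Z.
  H_1: rank ker ∂_1 − rank ∂_2 = (21 − 6) − 13 = 2, and the invariant factors of ∂_2 are all 1, so H_1 = Z^2.
  H_2: rank ker ∂_2 − rank ∂_3 = (14 − 13) − 0 = 1, and there is no ∂_3, so H_2 = Z.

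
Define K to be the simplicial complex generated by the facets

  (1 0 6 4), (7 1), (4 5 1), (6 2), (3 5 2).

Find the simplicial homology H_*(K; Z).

H_0 = Z,  H_1 = Z,  H_2 = 0,  H_3 = 0.

Take the total order 0 < 1 < 2 < 3 < 4 < 5 < 6 < 7 on the vertex set. Then K (dimension 3) consists of the simplices:

  0-simplices (8): [0], [1], [2], [3], [4], [5], [6], [7]
  1-simplices (13): [0,1], [0,4], [0,6], [1,4], [1,5], [1,6], [1,7], [2,3], [2,5], [2,6], [3,5], [4,5], [4,6]
  2-simplices (6): [0,1,4], [0,1,6], [0,4,6], [1,4,5], [1,4,6], [2,3,5]
  3-simplices (1): [0,1,4,6]

so the chain groups are C_0 ≅ Z^8, C_1 ≅ Z^13, C_2 ≅ Z^6, C_3 ≅ Z^1.

Boundary ∂_1: C_1 → C_0 sends each edge [p,q] (with p < q) to q − p. For instance
  ∂[4,6] = [6] − [4].
This gives a 8×13 integer matrix of rank 7; reducing to Smith normal form yields diagonal entries (1,1,1,1,1,1,1).

The boundary map ∂_2: C_2 → C_1 acts by ∂[p,q,r] = [q,r] − [p,r] + [p,q]. For instance
  ∂[0,1,4] = [1,4] − [0,4] + [0,1],
  ∂[1,4,5] = [4,5] − [1,5] + [1,4].
The resulting 13×6 matrix has rank 5, and its Smith normal form has invariant factors (1,1,1,1,1).

∂_3: C_3 → C_2 sends each 3-simplex σ to the alternating sum Σ_i (−1)^i (σ with its i-th vertex removed). For instance
  ∂[0,1,4,6] = [1,4,6] − [0,4,6] + [0,1,6] − [0,1,4].
The 6×1 boundary matrix has rank 1 and Smith normal form diag(1).

Now H_k = ker ∂_k / im ∂_{k+1}, so:

  H_0: rank C_0 − rank ∂_1 = 8 − 7 = 1, and the invariant factors of ∂_1 are all 1, so H_0 = Z.
  H_1: rank ker ∂_1 − rank ∂_2 = (13 − 7) − 5 = 1, and the invariant factors of ∂_2 are all 1, so H_1 = Z.
  H_2: rank ker ∂_2 − rank ∂_3 = (6 − 5) − 1 = 0, and the invariant factors of ∂_3 are all 1, so H_2 = 0.
  H_3: rank ker ∂_3 − rank ∂_4 = (1 − 1) − 0 = 0, and there is no ∂_4, so H_3 = 0.

As a check, the Euler characteristic is 8 − 13 + 6 − 1 = 0, which agrees with 1 − 1 + 0 − 0 = 0.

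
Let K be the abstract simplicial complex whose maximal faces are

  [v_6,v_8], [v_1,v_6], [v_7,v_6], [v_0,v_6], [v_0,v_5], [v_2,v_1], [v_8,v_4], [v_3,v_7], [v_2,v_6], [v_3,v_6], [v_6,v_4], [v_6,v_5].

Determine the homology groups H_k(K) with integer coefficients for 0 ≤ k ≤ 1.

H_0 = Z,  H_1 = Z^4.

We work with the vertex ordering v_0 < v_1 < v_2 < v_3 < v_4 < v_5 < v_6 < v_7 < v_8. The simplices of K, each written with vertices in increasing order, are:

  0-simplices (9): [v_0], [v_1], [v_2], [v_3], [v_4], [v_5], [v_6], [v_7], [v_8]
  1-simplices (12): [v_0,v_5], [v_0,v_6], [v_1,v_2], [v_1,v_6], [v_2,v_6], [v_3,v_6], [v_3,v_7], [v_4,v_6], [v_4,v_8], [v_5,v_6], [v_6,v_7], [v_6,v_8]

so the chain groups are C_0 ≅ Z^9, C_1 ≅ Z^12.

Boundary ∂_1: C_1 → C_0 is given by ∂[p,q] = [q] − [p]. For instance
  ∂[v_0,v_6] = [v_6] − [v_0].
The 9×12 boundary matrix has rank 8 and Smith normal form diag(1,1,1,1,1,1,1,1).

Now H_k = ker ∂_k / im ∂_{k+1}, so:

  H_0: rank C_0 − rank ∂_1 = 9 − 8 = 1, and the invariant factors of ∂_1 are all 1, so H_0 ≅ Z.
  H_1: rank ker ∂_1 − rank ∂_2 = (12 − 8) − 0 = 4, and there is no ∂_2, so H_1 ≅ Z^4.

As a check, the Euler characteristic is 9 − 12 = -3, which agrees with 1 − 4 = -3.
(K is a triangulation of a wedge of 4 circles.)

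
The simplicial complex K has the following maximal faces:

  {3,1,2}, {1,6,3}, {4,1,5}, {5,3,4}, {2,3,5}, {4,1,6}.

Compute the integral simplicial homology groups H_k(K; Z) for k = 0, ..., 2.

Fix the vertex order 1 < 2 < 3 < 4 < 5 < 6 and write every simplex with vertices in increasing order. Then dim K = 2 and the simplices of K are:

  0-simplices (6): [1], [2], [3], [4], [5], [6]
  1-simplices (12): [1,2], [1,3], [1,4], [1,5], [1,6], [2,3], [2,5], [3,4], [3,5], [3,6], [4,5], [4,6]
  2-simplices (6): [1,2,3], [1,3,6], [1,4,5], [1,4,6], [2,3,5], [3,4,5]

so the chain groups are C_0 ≅ Z^6, C_1 ≅ Z^12, C_2 ≅ Z^6.

The boundary map ∂_1: C_1 → C_0 is given by ∂[p,q] = [q] − [p]. For instance
  ∂[1,4] = [4] − [1].
As a 6×12 matrix over Z this has rank 5, with invariant factors (1,1,1,1,1).

The boundary map ∂_2: C_2 → C_1 sends each 2-simplex [p,q,r] to [q,r] − [p,r] + [p,q]. For instance
  ∂[1,3,6] = [3,6] − [1,6] + [1,3],
  ∂[1,4,5] = [4,5] − [1,5] + [1,4].
As a 12×6 matrix over Z this has rank 6, with invariant factors (1,1,1,1,1,1).

Reading off H_k = ker ∂_k / im ∂_{k+1}:

  H_0: rank C_0 − rank ∂_1 = 6 − 5 = 1, and the invariant factors of ∂_1 are all 1, so H_0 = Z.
  H_1: rank ker ∂_1 − rank ∂_2 = (12 − 5) − 6 = 1, and the invariant factors of ∂_2 are all 1, so H_1 = Z.
  H_2: rank ker ∂_2 − rank ∂_3 = (6 − 6) − 0 = 0, and there is no ∂_3, so H_2 = 0.

(K is a triangulation of the cylinder S^1 x I.)

H_0 = Z,  H_1 = Z,  H_2 = 0.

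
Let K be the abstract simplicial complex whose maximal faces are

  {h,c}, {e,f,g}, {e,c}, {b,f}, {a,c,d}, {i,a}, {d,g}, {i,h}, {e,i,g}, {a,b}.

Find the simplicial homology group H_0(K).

H_0 ≅ Z.

Fix the vertex order a < b < c < d < e < f < g < h < i and write every simplex with vertices in increasing order. Then dim K = 2 and the simplices of K are:

  0-simplices (9): a, b, c, d, e, f, g, h, i
  1-simplices (15): ab, ac, ad, ai, bf, cd, ce, ch, dg, ef, eg, ei, fg, gi, hi
  2-simplices (3): acd, efg, egi

giving chain groups C_0 ≅ Z^9, C_1 ≅ Z^15, C_2 ≅ Z^3.

Boundary ∂_1: C_1 → C_0 is given by ∂[p,q] = [q] − [p].
The resulting 9×15 matrix has rank 8, and its Smith normal form has invariant factors (1,1,1,1,1,1,1,1).

Boundary ∂_2: C_2 → C_1 maps a triangle to the signed sum of its edges. For instance
  ∂egi = gi − ei + eg,
  ∂acd = cd − ad + ac.
This gives a 15×3 integer matrix of rank 3; reducing to Smith normal form yields diagonal entries (1,1,1).

Computing H_k = (kernel of ∂_k) / (image of ∂_{k+1}):

  H_0: rank C_0 − rank ∂_1 = 9 − 8 = 1, and the invariant factors of ∂_1 are all 1, so H_0 = Z.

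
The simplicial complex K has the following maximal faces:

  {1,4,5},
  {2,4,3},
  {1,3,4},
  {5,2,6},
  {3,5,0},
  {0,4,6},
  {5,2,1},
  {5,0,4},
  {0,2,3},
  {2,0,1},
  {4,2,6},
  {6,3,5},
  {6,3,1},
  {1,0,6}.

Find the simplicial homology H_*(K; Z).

K has 7 vertices, 21 edges, 14 triangles.
rank ∂_0 = 0, rank ∂_1 = 6 ⇒ b_0 = 7 − 0 − 6 = 1; all invariant factors of ∂_1 are 1 so no torsion. So H_0 = Z.
rank ∂_1 = 6, rank ∂_2 = 13 ⇒ b_1 = 21 − 6 − 13 = 2; all invariant factors of ∂_2 are 1 so no torsion. So H_1 = Z^2.
rank ∂_2 = 13, rank ∂_3 = 0 ⇒ b_2 = 14 − 13 − 0 = 1. So H_2 = Z.

H_0 = Z,  H_1 = Z^2,  H_2 = Z.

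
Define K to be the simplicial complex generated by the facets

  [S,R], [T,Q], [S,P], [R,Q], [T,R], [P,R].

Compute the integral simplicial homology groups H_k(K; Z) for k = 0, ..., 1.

K has 5 vertices, 6 edges.
rank ∂_0 = 0, rank ∂_1 = 4 ⇒ b_0 = 5 − 0 − 4 = 1; all invariant factors of ∂_1 are 1 so no torsion. So H_0 ≅ Z.
rank ∂_1 = 4, rank ∂_2 = 0 ⇒ b_1 = 6 − 4 − 0 = 2. So H_1 ≅ Z^2.

H_0 ≅ Z,  H_1 ≅ Z^2.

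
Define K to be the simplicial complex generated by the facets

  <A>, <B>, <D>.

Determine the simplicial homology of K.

Order the vertices as A < B < D. Listing each simplex with vertices in this order, K has dimension 0 with simplices:

  0-simplices (3): A, B, D

so the chain groups are C_0 ≅ Z^3.

From H_k ≅ ker(∂_k) / im(∂_{k+1}) we obtain:

  H_0: rank C_0 − rank ∂_1 = 3 − 0 = 3, and there is no ∂_1, so H_0 ≅ Z^3.

(K is a triangulation of a set of 3 points.)

H_0 ≅ Z^3.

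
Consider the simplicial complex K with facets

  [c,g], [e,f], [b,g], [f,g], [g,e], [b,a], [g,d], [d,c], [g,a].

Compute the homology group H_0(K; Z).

H_0 = Z.

Order the vertices as a < b < c < d < e < f < g. Listing each simplex with vertices in this order, K has dimension 1 with simplices:

  0-simplices (7): a, b, c, d, e, f, g
  1-simplices (9): ab, ag, bg, cd, cg, dg, ef, eg, fg

so the chain groups are C_0 ≅ Z^7, C_1 ≅ Z^9.

Boundary ∂_1: C_1 → C_0 sends each edge [p,q] (with p < q) to q − p.
The 7×9 boundary matrix has rank 6 and Smith normal form diag(1,1,1,1,1,1).

Now H_k = ker ∂_k / im ∂_{k+1}, so:

  H_0: rank C_0 − rank ∂_1 = 7 − 6 = 1, and the invariant factors of ∂_1 are all 1, so H_0 ≅ Z.

(K is a triangulation of a wedge of 3 circles.)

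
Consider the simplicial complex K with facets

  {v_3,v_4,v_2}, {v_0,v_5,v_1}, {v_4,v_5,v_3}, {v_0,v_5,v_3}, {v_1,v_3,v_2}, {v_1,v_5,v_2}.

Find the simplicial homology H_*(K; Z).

H_0 = Z,  H_1 = Z,  H_2 = 0.

We work with the vertex ordering v_0 < v_1 < v_2 < v_3 < v_4 < v_5. The simplices of K, each written with vertices in increasing order, are:

  0-simplices (6): [v_0], [v_1], [v_2], [v_3], [v_4], [v_5]
  1-simplices (12): [v_0,v_1], [v_0,v_3], [v_0,v_5], [v_1,v_2], [v_1,v_3], [v_1,v_5], [v_2,v_3], [v_2,v_4], [v_2,v_5], [v_3,v_4], [v_3,v_5], [v_4,v_5]
  2-simplices (6): [v_0,v_1,v_5], [v_0,v_3,v_5], [v_1,v_2,v_3], [v_1,v_2,v_5], [v_2,v_3,v_4], [v_3,v_4,v_5]

so the chain groups are C_0 ≅ Z^6, C_1 ≅ Z^12, C_2 ≅ Z^6.

∂_1: C_1 → C_0 sends each edge [p,q] (with p < q) to q − p.
The 6×12 boundary matrix has rank 5 and Smith normal form diag(1,1,1,1,1).

∂_2: C_2 → C_1 sends each 2-simplex [p,q,r] to [q,r] − [p,r] + [p,q]. For instance
  ∂[v_1,v_2,v_5] = [v_2,v_5] − [v_1,v_5] + [v_1,v_2],
  ∂[v_0,v_3,v_5] = [v_3,v_5] − [v_0,v_5] + [v_0,v_3].
This gives a 12×6 integer matrix of rank 6; reducing to Smith normal form yields diagonal entries (1,1,1,1,1,1).

Now H_k = ker ∂_k / im ∂_{k+1}, so:

  H_0: rank C_0 − rank ∂_1 = 6 − 5 = 1, and the invariant factors of ∂_1 are all 1, so H_0 = Z.
  H_1: rank ker ∂_1 − rank ∂_2 = (12 − 5) − 6 = 1, and the invariant factors of ∂_2 are all 1, so H_1 = Z.
  H_2: rank ker ∂_2 − rank ∂_3 = (6 − 6) − 0 = 0, and there is no ∂_3, so H_2 = 0.

(K is a triangulation of the cylinder S^1 x I.)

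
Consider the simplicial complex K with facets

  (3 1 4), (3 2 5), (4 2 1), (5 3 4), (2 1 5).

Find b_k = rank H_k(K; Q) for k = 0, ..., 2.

K has 5 vertices, 10 edges, 5 triangles.
rank ∂_0 = 0, rank ∂_1 = 4 ⇒ b_0 = 5 − 0 − 4 = 1; all invariant factors of ∂_1 are 1 so no torsion. So H_0 ≅ Z.
rank ∂_1 = 4, rank ∂_2 = 5 ⇒ b_1 = 10 − 4 − 5 = 1; all invariant factors of ∂_2 are 1 so no torsion. So H_1 ≅ Z.
rank ∂_2 = 5, rank ∂_3 = 0 ⇒ b_2 = 5 − 5 − 0 = 0. So H_2 ≅ 0.

b_0 = 1, b_1 = 1, b_2 = 0.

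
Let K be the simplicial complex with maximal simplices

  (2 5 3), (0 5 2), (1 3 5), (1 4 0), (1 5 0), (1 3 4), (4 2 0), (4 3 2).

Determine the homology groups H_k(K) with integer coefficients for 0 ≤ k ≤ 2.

Take the total order 0 < 1 < 2 < 3 < 4 < 5 on the vertex set. Then K (dimension 2) consists of the simplices:

  0-simplices (6): [0], [1], [2], [3], [4], [5]
  1-simplices (12): [0,1], [0,2], [0,4], [0,5], [1,3], [1,4], [1,5], [2,3], [2,4], [2,5], [3,4], [3,5]
  2-simplices (8): [0,1,4], [0,1,5], [0,2,4], [0,2,5], [1,3,4], [1,3,5], [2,3,4], [2,3,5]

giving chain groups C_0 ≅ Z^6, C_1 ≅ Z^12, C_2 ≅ Z^8.

Boundary ∂_1: C_1 → C_0 maps an edge to its endpoints' difference, ∂[p,q] = q − p.
The 6×12 boundary matrix has rank 5 and Smith normal form diag(1,1,1,1,1).

Boundary ∂_2: C_2 → C_1 sends each 2-simplex [p,q,r] to [q,r] − [p,r] + [p,q]. For instance
  ∂[1,3,4] = [3,4] − [1,4] + [1,3],
  ∂[1,3,5] = [3,5] − [1,5] + [1,3].
As a 12×8 matrix over Z this has rank 7, with invariant factors (1,1,1,1,1,1,1).

From H_k ≅ ker(∂_k) / im(∂_{k+1}) we obtain:

  H_0: rank C_0 − rank ∂_1 = 6 − 5 = 1, and the invariant factors of ∂_1 are all 1, so H_0 = Z.
  H_1: rank ker ∂_1 − rank ∂_2 = (12 − 5) − 7 = 0, and the invariant factors of ∂_2 are all 1, so H_1 = 0.
  H_2: rank ker ∂_2 − rank ∂_3 = (8 − 7) − 0 = 1, and there is no ∂_3, so H_2 = Z.

H_0 ≅ Z,  H_1 = 0,  H_2 ≅ Z.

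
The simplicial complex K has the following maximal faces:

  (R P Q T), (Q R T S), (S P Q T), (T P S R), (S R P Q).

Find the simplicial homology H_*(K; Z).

Order the vertices as P < Q < R < S < T. Listing each simplex with vertices in this order, K has dimension 3 with simplices:

  0-simplices (5): P, Q, R, S, T
  1-simplices (10): PQ, PR, PS, PT, QR, QS, QT, RS, RT, ST
  2-simplices (10): PQR, PQS, PQT, PRS, PRT, PST, QRS, QRT, QST, RST
  3-simplices (5): PQRS, PQRT, PQST, PRST, QRST

Hence C_0 ≅ Z^5, C_1 ≅ Z^10, C_2 ≅ Z^10, C_3 ≅ Z^5.

Boundary ∂_1: C_1 → C_0 sends each edge [p,q] (with p < q) to q − p. For instance
  ∂QR = R − Q.
As a 5×10 matrix over Z this has rank 4, with invariant factors (1,1,1,1).

Boundary ∂_2: C_2 → C_1 maps a triangle to the signed sum of its edges. For instance
  ∂QRT = RT − QT + QR,
  ∂PQS = QS − PS + PQ.
This gives a 10×10 integer matrix of rank 6; reducing to Smith normal form yields diagonal entries (1,1,1,1,1,1).

The boundary map ∂_3: C_3 → C_2 sends each 3-simplex σ to the alternating sum Σ_i (−1)^i (σ with its i-th vertex removed). For instance
  ∂PQRS = QRS − PRS + PQS − PQR,
  ∂QRST = RST − QST + QRT − QRS.
As a 10×5 matrix over Z this has rank 4, with invariant factors (1,1,1,1).

Reading off H_k = ker ∂_k / im ∂_{k+1}:

  H_0: rank C_0 − rank ∂_1 = 5 − 4 = 1, and the invariant factors of ∂_1 are all 1, so H_0 ≅ Z.
  H_1: rank ker ∂_1 − rank ∂_2 = (10 − 4) − 6 = 0, and the invariant factors of ∂_2 are all 1, so H_1 ≅ 0.
  H_2: rank ker ∂_2 − rank ∂_3 = (10 − 6) − 4 = 0, and the invariant factors of ∂_3 are all 1, so H_2 ≅ 0.
  H_3: rank ker ∂_3 − rank ∂_4 = (5 − 4) − 0 = 1, and there is no ∂_4, so H_3 ≅ Z.

H_0 ≅ Z,  H_1 = 0,  H_2 = 0,  H_3 ≅ Z.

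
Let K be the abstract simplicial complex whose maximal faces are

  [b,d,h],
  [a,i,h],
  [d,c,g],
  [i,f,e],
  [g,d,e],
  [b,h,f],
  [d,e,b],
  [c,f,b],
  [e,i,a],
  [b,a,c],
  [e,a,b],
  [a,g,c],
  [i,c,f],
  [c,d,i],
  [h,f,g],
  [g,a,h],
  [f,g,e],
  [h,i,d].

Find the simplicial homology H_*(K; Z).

H_0 = Z,  H_1 = Z^2,  H_2 = Z.

Order the vertices as a < b < c < d < e < f < g < h < i. Listing each simplex with vertices in this order, K has dimension 2 with simplices:

  0-simplices (9): a, b, c, d, e, f, g, h, i
  1-simplices (27): ab, ac, ae, ag, ah, ai, bc, bd, be, bf, bh, cd, cf, cg, ci, de, dg, dh, di, ef, eg, ei, fg, fh, fi, gh, hi
  2-simplices (18): abc, abe, acg, aei, agh, ahi, bcf, bde, bdh, bfh, cdg, cdi, cfi, deg, dhi, efg, efi, fgh

giving chain groups C_0 ≅ Z^9, C_1 ≅ Z^27, C_2 ≅ Z^18.

∂_1: C_1 → C_0 is given by ∂[p,q] = [q] − [p]. For instance
  ∂bc = c − b.
The resulting 9×27 matrix has rank 8, and its Smith normal form has invariant factors (1,1,1,1,1,1,1,1).

Boundary ∂_2: C_2 → C_1 maps a triangle to the signed sum of its edges. For instance
  ∂fgh = gh − fh + fg,
  ∂ahi = hi − ai + ah.
As a 27×18 matrix over Z this has rank 17, with invariant factors (1,1,1,1,1,1,1,1,1,1,1,1,1,1,1,1,1).

Reading off H_k = ker ∂_k / im ∂_{k+1}:

  H_0: rank C_0 − rank ∂_1 = 9 − 8 = 1, and the invariant factors of ∂_1 are all 1, so H_0 ≅ Z.
  H_1: rank ker ∂_1 − rank ∂_2 = (27 − 8) − 17 = 2, and the invariant factors of ∂_2 are all 1, so H_1 ≅ Z^2.
  H_2: rank ker ∂_2 − rank ∂_3 = (18 − 17) − 0 = 1, and there is no ∂_3, so H_2 ≅ Z.

As a check, the Euler characteristic is 9 − 27 + 18 = 0, which agrees with 1 − 2 + 1 = 0.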